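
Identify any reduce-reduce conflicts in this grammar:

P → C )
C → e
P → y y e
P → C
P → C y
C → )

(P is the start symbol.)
No reduce-reduce conflicts

Augment with P' → P and build the canonical LR(0) collection (I0 = CLOSURE({[P' → . P]}), then GOTO on every symbol after a dot until no new states appear). It has 10 states:
  I0: { [C → . )], [C → . e], [P → . C )], [P → . C y], [P → . C], [P → . y y e], [P' → . P] }  — shift
  I1: { [C → ) .] }  — reduce
  I2: { [P → C . )], [P → C . y], [P → C .] }  — shift, reduce
  I3: { [P' → P .] }  — accept
  I4: { [C → e .] }  — reduce
  I5: { [P → y . y e] }  — shift
  I6: { [P → y y . e] }  — shift
  I7: { [P → y y e .] }  — reduce
  I8: { [P → C ) .] }  — reduce
  I9: { [P → C y .] }  — reduce

No state contains more than one complete item.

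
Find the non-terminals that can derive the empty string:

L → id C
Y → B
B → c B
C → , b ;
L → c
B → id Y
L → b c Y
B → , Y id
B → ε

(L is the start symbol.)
ε-productions: B → ε
So B is immediately nullable.
Y → B: every symbol on the right is nullable, so Y is nullable too.
No further non-terminal can be added: every production for the remaining non-terminals contains a terminal or a non-nullable non-terminal.
Nullable = { 'B', 'Y' }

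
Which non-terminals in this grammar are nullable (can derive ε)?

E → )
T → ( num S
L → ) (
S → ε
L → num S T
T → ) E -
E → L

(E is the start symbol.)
A non-terminal is nullable if it can derive ε (the empty string): either it has an ε-production, or it has a production whose right-hand side consists entirely of nullable non-terminals.

ε-productions: S → ε
So S is immediately nullable.
No further non-terminal can be added: every production for the remaining non-terminals contains a terminal or a non-nullable non-terminal.
Nullable = { 'S' }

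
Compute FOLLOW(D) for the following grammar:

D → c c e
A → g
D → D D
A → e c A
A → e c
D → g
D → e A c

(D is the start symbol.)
D is the start symbol, so $ ∈ FOLLOW(D).
In D → D D: D is followed by D, add FIRST(D) \ {ε} = { 'c', 'e', 'g' }
In D → D D: D is at the end; this adds FOLLOW(D) to itself — nothing new

Taking the union: FOLLOW(D) = { $, 'c', 'e', 'g' }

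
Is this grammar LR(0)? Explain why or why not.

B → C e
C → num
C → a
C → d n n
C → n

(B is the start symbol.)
Yes, the grammar is LR(0)

Augment with B' → B and build the canonical LR(0) collection (I0 = CLOSURE({[B' → . B]}), then GOTO on every symbol after a dot until no new states appear). It has 10 states:
  I0: { [B → . C e], [B' → . B], [C → . a], [C → . d n n], [C → . n], [C → . num] }  — shift
  I1: { [B' → B .] }  — accept
  I2: { [B → C . e] }  — shift
  I3: { [C → a .] }  — reduce
  I4: { [C → d . n n] }  — shift
  I5: { [C → n .] }  — reduce
  I6: { [C → num .] }  — reduce
  I7: { [C → d n . n] }  — shift
  I8: { [C → d n n .] }  — reduce
  I9: { [B → C e .] }  — reduce

Every state is either a pure shift/goto state or contains exactly one complete item and nothing to shift — no conflicts. The grammar is LR(0).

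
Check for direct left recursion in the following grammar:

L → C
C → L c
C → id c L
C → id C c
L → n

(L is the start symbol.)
Direct left recursion occurs when N → N α for some non-terminal N (the right-hand side begins with the left-hand side itself).

L → C: starts with C
C → L c: starts with L
C → id c L: starts with id
C → id C c: starts with id
L → n: starts with n

No direct left recursion found.

Answer: No direct left recursion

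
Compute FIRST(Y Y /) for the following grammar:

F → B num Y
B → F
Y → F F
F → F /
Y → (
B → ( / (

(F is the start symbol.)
{ '(' }

FIRST sets of the non-terminals involved (from the grammar, by fixed-point iteration):
  FIRST(Y) = { '(' }

To compute FIRST(Y Y /), process the symbols left to right:
Symbol Y is a non-terminal. Add FIRST(Y) \ {ε} = { '(' }
Y is not nullable (ε ∉ FIRST(Y)), so stop here.
FIRST(Y Y /) = { '(' }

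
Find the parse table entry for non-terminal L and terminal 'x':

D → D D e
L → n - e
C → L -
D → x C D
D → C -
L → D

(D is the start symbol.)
To find M[L, 'x'], we find productions for L where 'x' is in the predict set (PREDICT(N → α) = (FIRST(α) \ {ε}) ∪ (FOLLOW(N) if α ⇒* ε)).

Relevant sets:
  FIRST(D) = { 'n', 'x' }

L → n - e: PREDICT = { 'n' }
L → D: PREDICT = { 'n', 'x' }
  'x' is in predict set, so this production goes in M[L, 'x']

M[L, 'x'] = L → D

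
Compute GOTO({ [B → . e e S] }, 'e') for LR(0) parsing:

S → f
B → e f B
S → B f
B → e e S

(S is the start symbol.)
GOTO(I, 'e') = CLOSURE({ [A → αX.β] : [A → α.Xβ] ∈ I, X = 'e' })

Items with dot before 'e', with the dot advanced:
  [B → . e e S] → [B → e . e S]
Closure adds nothing (no advanced item has the dot before a non-terminal).

GOTO = { [B → e . e S] }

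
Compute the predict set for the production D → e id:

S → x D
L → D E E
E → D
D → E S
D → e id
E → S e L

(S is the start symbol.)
PREDICT(D → e id) = (FIRST(RHS) \ {ε}) ∪ (FOLLOW(D) if ε ∈ FIRST(RHS), i.e. RHS ⇒* ε)
FIRST(e id) = { 'e' }
ε ∉ FIRST(e id), so FOLLOW(D) is not added.
PREDICT(D → e id) = { 'e' }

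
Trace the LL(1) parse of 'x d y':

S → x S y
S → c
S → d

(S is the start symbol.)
Stack is shown with the top on the left.

Stack    Input    Action
------------------------
S $      x d y $  output S → x S y
x S y $  x d y $  match 'x'
S y $    d y $    output S → d
d y $    d y $    match 'd'
y $      y $      match 'y'
$        $        accept

The string is accepted.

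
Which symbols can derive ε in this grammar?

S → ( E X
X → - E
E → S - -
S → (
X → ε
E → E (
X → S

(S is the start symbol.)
ε-productions: X → ε
So X is immediately nullable.
No further non-terminal can be added: every production for the remaining non-terminals contains a terminal or a non-nullable non-terminal.
Nullable = { 'X' }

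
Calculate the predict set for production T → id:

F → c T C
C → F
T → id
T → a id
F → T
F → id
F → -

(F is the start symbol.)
{ 'id' }

PREDICT(T → id) = (FIRST(RHS) \ {ε}) ∪ (FOLLOW(T) if ε ∈ FIRST(RHS), i.e. RHS ⇒* ε)
FIRST(id) = { 'id' }
ε ∉ FIRST(id), so FOLLOW(T) is not added.
PREDICT(T → id) = { 'id' }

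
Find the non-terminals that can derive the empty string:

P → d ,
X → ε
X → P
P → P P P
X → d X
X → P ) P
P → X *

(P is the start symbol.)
{ 'X' }

A non-terminal is nullable if it can derive ε (the empty string): either it has an ε-production, or it has a production whose right-hand side consists entirely of nullable non-terminals.

ε-productions: X → ε
So X is immediately nullable.
No further non-terminal can be added: every production for the remaining non-terminals contains a terminal or a non-nullable non-terminal.
Nullable = { 'X' }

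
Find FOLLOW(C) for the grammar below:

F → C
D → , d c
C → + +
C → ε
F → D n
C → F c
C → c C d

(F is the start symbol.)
{ $, 'c', 'd' }

In F → C: C is at the end, add FOLLOW(F)
In C → c C d: C is followed by d, add FIRST(d) \ {ε} = { 'd' }

The FOLLOW sets referred to above (computed the same way, to a fixed point):
  FOLLOW(F) = { $, 'c' }

Taking the union: FOLLOW(C) = { $, 'c', 'd' }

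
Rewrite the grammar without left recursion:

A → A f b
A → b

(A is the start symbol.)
A is directly left-recursive. The standard transformation for
  A → A α₁ | ... | A α_m | β₁ | ... | β_n
is
  A  → β₁ A' | ... | β_n A'
  A' → α₁ A' | ... | α_m A' | ε

A → b becomes A → b A'
A → A f b becomes A' → f b A'
Add A' → ε

Resulting grammar:
A → b A'
A' → f b A'
A' → ε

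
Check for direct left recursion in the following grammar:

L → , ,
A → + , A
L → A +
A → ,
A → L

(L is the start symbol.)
No direct left recursion

L → , ,: starts with ','
A → + , A: starts with '+'
L → A +: starts with A
A → ,: starts with ','
A → L: starts with L

No direct left recursion found.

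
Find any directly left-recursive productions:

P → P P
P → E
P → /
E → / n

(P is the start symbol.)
Yes, P is left-recursive

P → P P: LEFT RECURSIVE (starts with P)
P → E: starts with E
P → /: starts with '/'
E → / n: starts with '/'

The grammar has direct left recursion on: P.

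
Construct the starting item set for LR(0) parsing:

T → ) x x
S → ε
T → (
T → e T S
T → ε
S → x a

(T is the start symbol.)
{ [T → . (], [T → . ) x x], [T → . e T S], [T → .], [T' → . T] }

First, augment the grammar with T' → T
I₀ = CLOSURE({ [T' → . T] }):
  [T' → . T] has the dot before T: add [T → . ) x x], [T → . (], [T → . e T S], [T → .]
No further items can be added.

I₀ = { [T → . (], [T → . ) x x], [T → . e T S], [T → .], [T' → . T] }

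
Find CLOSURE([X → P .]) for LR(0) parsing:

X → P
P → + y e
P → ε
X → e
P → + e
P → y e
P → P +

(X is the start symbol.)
{ [X → P .] }

Start with: [X → P .]
The dot is at the end, so nothing is added.

CLOSURE = { [X → P .] }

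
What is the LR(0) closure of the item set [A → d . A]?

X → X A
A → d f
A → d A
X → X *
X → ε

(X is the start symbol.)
{ [A → . d A], [A → . d f], [A → d . A] }

To compute CLOSURE, for each item [A → α.Bβ] where B is a non-terminal, add [B → .γ] for all productions B → γ; repeat for the newly added items until nothing changes.

Start with: [A → d . A]
  [A → d . A] has the dot before A: add [A → . d f], [A → . d A]
No further items can be added.

CLOSURE = { [A → . d A], [A → . d f], [A → d . A] }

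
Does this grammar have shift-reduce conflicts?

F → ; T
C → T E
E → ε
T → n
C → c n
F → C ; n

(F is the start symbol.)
No shift-reduce conflicts

A shift-reduce conflict occurs when an LR(0) state has both:
  - a complete (reduce) item [A → α .] (dot at the end), and
  - a shift item [B → β . c γ] (dot before a terminal).

Augment with F' → F and build the canonical LR(0) collection (I0 = CLOSURE({[F' → . F]}), then GOTO on every symbol after a dot until no new states appear). It has 12 states:
  I0: { [C → . T E], [C → . c n], [F → . ; T], [F → . C ; n], [F' → . F], [T → . n] }  — shift
  I1: { [F → ; . T], [T → . n] }  — shift
  I2: { [F → C . ; n] }  — shift
  I3: { [F' → F .] }  — accept
  I4: { [C → T . E], [E → .] }  — reduce
  I5: { [C → c . n] }  — shift
  I6: { [T → n .] }  — reduce
  I7: { [C → c n .] }  — reduce
  I8: { [C → T E .] }  — reduce
  I9: { [F → C ; . n] }  — shift
  I10: { [F → C ; n .] }  — reduce
  I11: { [F → ; T .] }  — reduce

No state contains both a complete item and a shift item.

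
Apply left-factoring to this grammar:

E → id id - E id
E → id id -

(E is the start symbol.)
Left-factoring transforms A → αβ₁ | αβ₂ into A → αA' and A' → β₁ | β₂
(α is the longest common prefix among the alternatives). Repeat until
no nonterminal has two alternatives with a common prefix.

Round 1: E has alternatives sharing prefix 'id id -'. Introduce E': E → id id - E'
  Add: E' → E id
  Add: E' → ε

No remaining common prefixes — done.

Resulting grammar:
E → id id - E'
E' → E id
E' → ε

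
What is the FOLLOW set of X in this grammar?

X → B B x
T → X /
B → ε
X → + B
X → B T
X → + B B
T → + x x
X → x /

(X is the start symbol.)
X is the start symbol, so $ ∈ FOLLOW(X).
In T → X /: X is followed by '/', add FIRST('/') \ {ε} = { '/' }

Taking the union: FOLLOW(X) = { $, '/' }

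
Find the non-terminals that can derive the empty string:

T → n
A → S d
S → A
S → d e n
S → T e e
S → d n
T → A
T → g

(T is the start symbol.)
A non-terminal is nullable if it can derive ε (the empty string): either it has an ε-production, or it has a production whose right-hand side consists entirely of nullable non-terminals.

There are no ε-productions, so no non-terminal can derive ε.
No non-terminals are nullable.

Answer: None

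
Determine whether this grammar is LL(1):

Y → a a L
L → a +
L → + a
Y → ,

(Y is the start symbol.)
A grammar is LL(1) if for each non-terminal N with multiple productions, the predict sets of those productions are pairwise disjoint, where PREDICT(N → α) = (FIRST(α) \ {ε}) ∪ (FOLLOW(N) if α ⇒* ε).

For Y:
  PREDICT(Y → a a L) = { 'a' }
  PREDICT(Y → ',') = { ',' }
For L:
  PREDICT(L → a '+') = { 'a' }
  PREDICT(L → '+' a) = { '+' }

All predict sets are disjoint. The grammar IS LL(1).

Answer: Yes, the grammar is LL(1).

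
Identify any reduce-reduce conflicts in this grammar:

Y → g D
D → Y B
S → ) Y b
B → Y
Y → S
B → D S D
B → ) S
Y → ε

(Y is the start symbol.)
Yes — I10: [B → Y .] vs [Y → .]; I13: [B → ) S .] vs [Y → S .]

A reduce-reduce conflict occurs when an LR(0) state has two complete items [A → α .] and [B → β .] — both call for a reduction, and with no lookahead the parser cannot choose between them.

Augment with Y' → Y and build the canonical LR(0) collection (I0 = CLOSURE({[Y' → . Y]}), then GOTO on every symbol after a dot until no new states appear). It has 16 states:
  I0: { [S → . ) Y b], [Y → . S], [Y → . g D], [Y → .], [Y' → . Y] }  — shift, reduce
  I1: { [S → ) . Y b], [S → . ) Y b], [Y → . S], [Y → . g D], [Y → .] }  — shift, reduce
  I2: { [Y → S .] }  — reduce
  I3: { [Y' → Y .] }  — accept
  I4: { [D → . Y B], [S → . ) Y b], [Y → . S], [Y → . g D], [Y → .], [Y → g . D] }  — shift, reduce
  I5: { [Y → g D .] }  — reduce
  I6: { [B → . ) S], [B → . D S D], [B → . Y], [D → . Y B], [D → Y . B], [S → . ) Y b], [Y → . S], [Y → . g D], [Y → .] }  — shift, reduce
  I7: { [B → ) . S], [S → ) . Y b], [S → . ) Y b], [Y → . S], [Y → . g D], [Y → .] }  — shift, reduce
  I8: { [D → Y B .] }  — reduce
  I9: { [B → D . S D], [S → . ) Y b] }  — shift
  I10: { [B → . ) S], [B → . D S D], [B → . Y], [B → Y .], [D → . Y B], [D → Y . B], [S → . ) Y b], [Y → . S], [Y → . g D], [Y → .] }  — shift, 2 reduces
  I11: { [B → D S . D], [D → . Y B], [S → . ) Y b], [Y → . S], [Y → . g D], [Y → .] }  — shift, reduce
  I12: { [B → D S D .] }  — reduce
  I13: { [B → ) S .], [Y → S .] }  — 2 reduces
  I14: { [S → ) Y . b] }  — shift
  I15: { [S → ) Y b .] }  — reduce

I10 contains complete items [B → Y .], [Y → .] — reduce-reduce conflict.
I13 contains complete items [B → ) S .], [Y → S .] — reduce-reduce conflict.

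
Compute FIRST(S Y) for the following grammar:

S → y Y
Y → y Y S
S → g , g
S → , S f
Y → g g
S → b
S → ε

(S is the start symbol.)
{ ',', 'b', 'g', 'y' }

FIRST sets of the non-terminals involved (from the grammar, by fixed-point iteration):
  FIRST(S) = { ',', 'b', 'g', 'y', ε }
  FIRST(Y) = { 'g', 'y' }

To compute FIRST(S Y), process the symbols left to right:
Symbol S is a non-terminal. Add FIRST(S) \ {ε} = { ',', 'b', 'g', 'y' }
S is nullable (ε ∈ FIRST(S)), continue to the next symbol.
Symbol Y is a non-terminal. Add FIRST(Y) \ {ε} = { 'g', 'y' }
Y is not nullable (ε ∉ FIRST(Y)), so stop here.
FIRST(S Y) = { ',', 'b', 'g', 'y' }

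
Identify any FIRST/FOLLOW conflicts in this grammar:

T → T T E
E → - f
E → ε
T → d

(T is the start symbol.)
Nullable non-terminals: E.

E: nullable alternative(s) E → ε; FOLLOW(E) = { $, '-', 'd' }
  E → - f: FIRST \ {ε} = { '-' } — overlaps FOLLOW(E) on { '-' }: CONFLICT
  E → ε: FIRST \ {ε} = { } — this is the only nullable alternative, skip

T has no nullable alternative, so no FIRST/FOLLOW check is needed there.

So the grammar has 1 FIRST/FOLLOW conflict (marked CONFLICT above).

Answer: Yes. E → '-' f with FOLLOW(E) on { '-' }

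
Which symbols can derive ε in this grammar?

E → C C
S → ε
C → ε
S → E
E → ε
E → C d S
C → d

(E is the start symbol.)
{ 'C', 'E', 'S' }

ε-productions: S → ε, C → ε, E → ε
So S, C, E are immediately nullable.
Every non-terminal is now nullable.
Nullable = { 'C', 'E', 'S' }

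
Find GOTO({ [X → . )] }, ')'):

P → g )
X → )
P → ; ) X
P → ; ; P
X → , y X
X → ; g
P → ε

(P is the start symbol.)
GOTO(I, ')') = CLOSURE({ [A → αX.β] : [A → α.Xβ] ∈ I, X = ')' })

Items with dot before ')', with the dot advanced:
  [X → . )] → [X → ) .]
Closure adds nothing (no advanced item has the dot before a non-terminal).

GOTO = { [X → ) .] }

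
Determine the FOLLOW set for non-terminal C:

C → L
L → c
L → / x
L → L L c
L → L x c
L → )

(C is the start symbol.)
To compute FOLLOW(C), find every occurrence of C on a right-hand side N → α C β: add FIRST(β) \ {ε}, and if β is empty or nullable also add FOLLOW(N). Iterate to a fixed point.

C is the start symbol, so $ ∈ FOLLOW(C).
C does not occur on any right-hand side.

Taking the union: FOLLOW(C) = { $ }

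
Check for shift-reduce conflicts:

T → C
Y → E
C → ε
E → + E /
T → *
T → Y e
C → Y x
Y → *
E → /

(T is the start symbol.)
A shift-reduce conflict occurs when an LR(0) state has both:
  - a complete (reduce) item [A → α .] (dot at the end), and
  - a shift item [B → β . c γ] (dot before a terminal).

Augment with T' → T and build the canonical LR(0) collection (I0 = CLOSURE({[T' → . T]}), then GOTO on every symbol after a dot until no new states appear). It has 12 states:
  I0: { [C → . Y x], [C → .], [E → . + E /], [E → . /], [T → . *], [T → . C], [T → . Y e], [T' → . T], [Y → . *], [Y → . E] }  — shift, reduce
  I1: { [T → * .], [Y → * .] }  — 2 reduces
  I2: { [E → + . E /], [E → . + E /], [E → . /] }  — shift
  I3: { [E → / .] }  — reduce
  I4: { [T → C .] }  — reduce
  I5: { [Y → E .] }  — reduce
  I6: { [T' → T .] }  — accept
  I7: { [C → Y . x], [T → Y . e] }  — shift
  I8: { [T → Y e .] }  — reduce
  I9: { [C → Y x .] }  — reduce
  I10: { [E → + E . /] }  — shift
  I11: { [E → + E / .] }  — reduce

I0 contains reduce item [C → .] and shift items [E → . + E /], [E → . /], [T → . *], [Y → . *] — shift-reduce conflict.

Answer: Yes — I0: [C → .] vs [E → . + E /]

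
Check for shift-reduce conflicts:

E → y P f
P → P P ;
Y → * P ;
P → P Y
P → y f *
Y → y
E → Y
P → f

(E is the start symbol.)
A shift-reduce conflict occurs when an LR(0) state has both:
  - a complete (reduce) item [A → α .] (dot at the end), and
  - a shift item [B → β . c γ] (dot before a terminal).

Augment with E' → E and build the canonical LR(0) collection (I0 = CLOSURE({[E' → . E]}), then GOTO on every symbol after a dot until no new states appear). It has 17 states:
  I0: { [E → . Y], [E → . y P f], [E' → . E], [Y → . * P ;], [Y → . y] }  — shift
  I1: { [P → . P P ;], [P → . P Y], [P → . f], [P → . y f *], [Y → * . P ;] }  — shift
  I2: { [E' → E .] }  — accept
  I3: { [E → Y .] }  — reduce
  I4: { [E → y . P f], [P → . P P ;], [P → . P Y], [P → . f], [P → . y f *], [Y → y .] }  — shift, reduce
  I5: { [E → y P . f], [P → . P P ;], [P → . P Y], [P → . f], [P → . y f *], [P → P . P ;], [P → P . Y], [Y → . * P ;], [Y → . y] }  — shift
  I6: { [P → f .] }  — reduce
  I7: { [P → y . f *] }  — shift
  I8: { [P → y f . *] }  — shift
  I9: { [P → y f * .] }  — reduce
  I10: { [P → . P P ;], [P → . P Y], [P → . f], [P → . y f *], [P → P . P ;], [P → P . Y], [P → P P . ;], [Y → . * P ;], [Y → . y] }  — shift
  I11: { [P → P Y .] }  — reduce
  I12: { [E → y P f .], [P → f .] }  — 2 reduces
  I13: { [P → y . f *], [Y → y .] }  — shift, reduce
  I14: { [P → P P ; .] }  — reduce
  I15: { [P → . P P ;], [P → . P Y], [P → . f], [P → . y f *], [P → P . P ;], [P → P . Y], [Y → * P . ;], [Y → . * P ;], [Y → . y] }  — shift
  I16: { [Y → * P ; .] }  — reduce

I4 contains reduce item [Y → y .] and shift items [P → . f], [P → . y f *] — shift-reduce conflict.
I13 contains reduce item [Y → y .] and shift item [P → y . f *] — shift-reduce conflict.

Answer: Yes — I4: [Y → y .] vs [P → . f]; I13: [Y → y .] vs [P → y . f *]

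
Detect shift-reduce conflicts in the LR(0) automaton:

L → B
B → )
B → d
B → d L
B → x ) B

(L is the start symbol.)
Yes — I4: [B → d .] vs [B → . )]

A shift-reduce conflict occurs when an LR(0) state has both:
  - a complete (reduce) item [A → α .] (dot at the end), and
  - a shift item [B → β . c γ] (dot before a terminal).

Augment with L' → L and build the canonical LR(0) collection (I0 = CLOSURE({[L' → . L]}), then GOTO on every symbol after a dot until no new states appear). It has 9 states:
  I0: { [B → . )], [B → . d L], [B → . d], [B → . x ) B], [L → . B], [L' → . L] }  — shift
  I1: { [B → ) .] }  — reduce
  I2: { [L → B .] }  — reduce
  I3: { [L' → L .] }  — accept
  I4: { [B → . )], [B → . d L], [B → . d], [B → . x ) B], [B → d . L], [B → d .], [L → . B] }  — shift, reduce
  I5: { [B → x . ) B] }  — shift
  I6: { [B → . )], [B → . d L], [B → . d], [B → . x ) B], [B → x ) . B] }  — shift
  I7: { [B → x ) B .] }  — reduce
  I8: { [B → d L .] }  — reduce

I4 contains reduce item [B → d .] and shift items [B → . )], [B → . d], [B → . d L], [B → . x ) B] — shift-reduce conflict.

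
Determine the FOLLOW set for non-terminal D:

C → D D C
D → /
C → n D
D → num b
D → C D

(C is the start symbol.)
{ $, '/', 'n', 'num' }

To compute FOLLOW(D), find every occurrence of D on a right-hand side N → α D β: add FIRST(β) \ {ε}, and if β is empty or nullable also add FOLLOW(N). Iterate to a fixed point.

In C → D D C: D is followed by D C, add FIRST(D C) \ {ε} = { '/', 'n', 'num' }
In C → D D C: D is followed by C, add FIRST(C) \ {ε} = { '/', 'n', 'num' }
In C → n D: D is at the end, add FOLLOW(C)
In D → C D: D is at the end; this adds FOLLOW(D) to itself — nothing new

The FOLLOW sets referred to above (computed the same way, to a fixed point):
  FOLLOW(C) = { $, '/', 'n', 'num' }

Taking the union: FOLLOW(D) = { $, '/', 'n', 'num' }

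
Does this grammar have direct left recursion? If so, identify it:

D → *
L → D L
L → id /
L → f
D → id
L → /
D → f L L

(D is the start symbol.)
No direct left recursion

D → *: starts with '*'
L → D L: starts with D
L → id /: starts with id
L → f: starts with f
D → id: starts with id
L → /: starts with '/'
D → f L L: starts with f

No direct left recursion found.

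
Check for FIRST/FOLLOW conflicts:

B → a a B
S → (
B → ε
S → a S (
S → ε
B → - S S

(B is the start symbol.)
A FIRST/FOLLOW conflict occurs when a non-terminal N has a nullable alternative N → β (β ⇒* ε) and another alternative N → α with FIRST(α) ∩ FOLLOW(N) ≠ ∅: on such a lookahead the parser cannot decide between expanding α and letting N vanish via β.

Nullable non-terminals: B, S.

B: nullable alternative(s) B → ε; FOLLOW(B) = { $ }
  B → a a B: FIRST \ {ε} = { 'a' } — disjoint from FOLLOW(B)
  B → ε: FIRST \ {ε} = { } — this is the only nullable alternative, skip
  B → - S S: FIRST \ {ε} = { '-' } — disjoint from FOLLOW(B)

S: nullable alternative(s) S → ε; FOLLOW(S) = { $, '(', 'a' }
  S → (: FIRST \ {ε} = { '(' } — overlaps FOLLOW(S) on { '(' }: CONFLICT
  S → a S (: FIRST \ {ε} = { 'a' } — overlaps FOLLOW(S) on { 'a' }: CONFLICT
  S → ε: FIRST \ {ε} = { } — this is the only nullable alternative, skip

So the grammar has 2 FIRST/FOLLOW conflicts (marked CONFLICT above).

Answer: Yes. S → '(' with FOLLOW(S) on { '(' }; S → a S '(' with FOLLOW(S) on { 'a' }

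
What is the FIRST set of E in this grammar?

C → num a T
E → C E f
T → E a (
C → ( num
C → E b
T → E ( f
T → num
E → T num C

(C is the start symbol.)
FIRST sets of the other non-terminals involved (by the same procedure, iterated to a fixed point):
  FIRST(C) = { '(', 'num' }
  FIRST(T) = { '(', 'num' }

From E → C E f:
  - C is a non-terminal: add FIRST(C) \ {ε} = { '(', 'num' }
    C is not nullable, so stop
From E → T num C:
  - T is a non-terminal: add FIRST(T) \ {ε} = { '(', 'num' }
    T is not nullable, so stop

Collecting: FIRST(E) = { '(', 'num' }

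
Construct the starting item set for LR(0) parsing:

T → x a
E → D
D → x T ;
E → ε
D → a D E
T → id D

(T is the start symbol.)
First, augment the grammar with T' → T
I₀ = CLOSURE({ [T' → . T] }):
  [T' → . T] has the dot before T: add [T → . x a], [T → . id D]
No further items can be added.

I₀ = { [T → . id D], [T → . x a], [T' → . T] }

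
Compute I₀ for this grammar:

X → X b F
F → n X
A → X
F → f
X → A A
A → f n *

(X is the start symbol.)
{ [A → . X], [A → . f n *], [X → . A A], [X → . X b F], [X' → . X] }

First, augment the grammar with X' → X
I₀ = CLOSURE({ [X' → . X] }):
  [X' → . X] has the dot before X: add [X → . X b F], [X → . A A]
  [X → . A A] has the dot before A: add [A → . X], [A → . f n *]
No further items can be added.

I₀ = { [A → . X], [A → . f n *], [X → . A A], [X → . X b F], [X' → . X] }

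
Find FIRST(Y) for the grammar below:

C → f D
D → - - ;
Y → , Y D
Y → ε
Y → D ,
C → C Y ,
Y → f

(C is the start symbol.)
{ ',', '-', 'f', ε }

To compute FIRST(Y), examine every production with Y on the left-hand side, reading each right-hand side left to right until a non-nullable symbol is reached.

FIRST sets of the other non-terminals involved (by the same procedure, iterated to a fixed point):
  FIRST(D) = { '-' }

From Y → , Y D:
  - ',' is a terminal: add ',' and stop
From Y → ε:
  - ε-production, so ε ∈ FIRST(Y)
From Y → D ,:
  - D is a non-terminal: add FIRST(D) \ {ε} = { '-' }
    D is not nullable, so stop
From Y → f:
  - f is a terminal: add 'f' and stop

Collecting: FIRST(Y) = { ',', '-', 'f', ε }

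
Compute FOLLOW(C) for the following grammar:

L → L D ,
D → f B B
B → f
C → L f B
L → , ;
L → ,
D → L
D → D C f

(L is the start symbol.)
In D → D C f: C is followed by f, add FIRST(f) \ {ε} = { 'f' }

Taking the union: FOLLOW(C) = { 'f' }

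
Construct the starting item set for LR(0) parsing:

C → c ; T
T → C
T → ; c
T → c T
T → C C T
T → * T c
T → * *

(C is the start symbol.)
{ [C → . c ; T], [C' → . C] }

First, augment the grammar with C' → C
I₀ = CLOSURE({ [C' → . C] }):
  [C' → . C] has the dot before C: add [C → . c ; T]
No further items can be added.

I₀ = { [C → . c ; T], [C' → . C] }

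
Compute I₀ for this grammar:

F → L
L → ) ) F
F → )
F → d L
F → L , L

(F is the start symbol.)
First, augment the grammar with F' → F
I₀ = CLOSURE({ [F' → . F] }):
  [F' → . F] has the dot before F: add [F → . L], [F → . )], [F → . d L], [F → . L , L]
  [F → . L] has the dot before L: add [L → . ) ) F]
No further items can be added.

I₀ = { [F → . )], [F → . L , L], [F → . L], [F → . d L], [F' → . F], [L → . ) ) F] }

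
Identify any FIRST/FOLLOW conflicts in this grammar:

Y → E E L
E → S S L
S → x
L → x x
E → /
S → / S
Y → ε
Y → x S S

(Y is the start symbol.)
No FIRST/FOLLOW conflicts.

Nullable non-terminals: Y.
FIRST sets used below: FIRST(E) = { '/', 'x' }

Y: nullable alternative(s) Y → ε; FOLLOW(Y) = { $ }
  Y → E E L: FIRST \ {ε} = { '/', 'x' } — disjoint from FOLLOW(Y)
  Y → ε: FIRST \ {ε} = { } — this is the only nullable alternative, skip
  Y → x S S: FIRST \ {ε} = { 'x' } — disjoint from FOLLOW(Y)

E, L, S have no nullable alternative, so no FIRST/FOLLOW check is needed there.

No FIRST/FOLLOW conflicts found.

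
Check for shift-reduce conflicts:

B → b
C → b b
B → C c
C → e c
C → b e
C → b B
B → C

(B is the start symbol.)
Augment with B' → B and build the canonical LR(0) collection (I0 = CLOSURE({[B' → . B]}), then GOTO on every symbol after a dot until no new states appear). It has 10 states:
  I0: { [B → . C c], [B → . C], [B → . b], [B' → . B], [C → . b B], [C → . b b], [C → . b e], [C → . e c] }  — shift
  I1: { [B' → B .] }  — accept
  I2: { [B → C . c], [B → C .] }  — shift, reduce
  I3: { [B → . C c], [B → . C], [B → . b], [B → b .], [C → . b B], [C → . b b], [C → . b e], [C → . e c], [C → b . B], [C → b . b], [C → b . e] }  — shift, reduce
  I4: { [C → e . c] }  — shift
  I5: { [C → e c .] }  — reduce
  I6: { [C → b B .] }  — reduce
  I7: { [B → . C c], [B → . C], [B → . b], [B → b .], [C → . b B], [C → . b b], [C → . b e], [C → . e c], [C → b . B], [C → b . b], [C → b . e], [C → b b .] }  — shift, 2 reduces
  I8: { [C → b e .], [C → e . c] }  — shift, reduce
  I9: { [B → C c .] }  — reduce

I2 contains reduce item [B → C .] and shift item [B → C . c] — shift-reduce conflict.
I3 contains reduce item [B → b .] and shift items [B → . b], [C → . b B], [C → . b b], [C → b . b], [C → . b e], [C → b . e], [C → . e c] — shift-reduce conflict.
I7 contains reduce items [B → b .], [C → b b .] and shift items [B → . b], [C → . b B], [C → . b b], [C → b . b], [C → . b e], [C → b . e], [C → . e c] — shift-reduce conflict.
I8 contains reduce item [C → b e .] and shift item [C → e . c] — shift-reduce conflict.

Answer: Yes — I2: [B → C .] vs [B → C . c]; I3: [B → b .] vs [B → . b]; I7: [B → b .] vs [B → . b]; I8: [C → b e .] vs [C → e . c]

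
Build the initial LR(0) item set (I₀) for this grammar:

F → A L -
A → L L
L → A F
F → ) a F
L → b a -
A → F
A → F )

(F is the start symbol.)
First, augment the grammar with F' → F
I₀ = CLOSURE({ [F' → . F] }):
  [F' → . F] has the dot before F: add [F → . A L -], [F → . ) a F]
  [F → . A L -] has the dot before A: add [A → . L L], [A → . F], [A → . F )]
  [A → . L L] has the dot before L: add [L → . A F], [L → . b a -]
No further items can be added.

I₀ = { [A → . F )], [A → . F], [A → . L L], [F → . ) a F], [F → . A L -], [F' → . F], [L → . A F], [L → . b a -] }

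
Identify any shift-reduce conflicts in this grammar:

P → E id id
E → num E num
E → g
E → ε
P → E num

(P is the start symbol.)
Yes — I0: [E → .] vs [E → . g]; I4: [E → .] vs [E → . g]

Augment with P' → P and build the canonical LR(0) collection (I0 = CLOSURE({[P' → . P]}), then GOTO on every symbol after a dot until no new states appear). It has 10 states:
  I0: { [E → . g], [E → . num E num], [E → .], [P → . E id id], [P → . E num], [P' → . P] }  — shift, reduce
  I1: { [P → E . id id], [P → E . num] }  — shift
  I2: { [P' → P .] }  — accept
  I3: { [E → g .] }  — reduce
  I4: { [E → . g], [E → . num E num], [E → .], [E → num . E num] }  — shift, reduce
  I5: { [E → num E . num] }  — shift
  I6: { [E → num E num .] }  — reduce
  I7: { [P → E id . id] }  — shift
  I8: { [P → E num .] }  — reduce
  I9: { [P → E id id .] }  — reduce

I0 contains reduce item [E → .] and shift items [E → . g], [E → . num E num] — shift-reduce conflict.
I4 contains reduce item [E → .] and shift items [E → . g], [E → . num E num] — shift-reduce conflict.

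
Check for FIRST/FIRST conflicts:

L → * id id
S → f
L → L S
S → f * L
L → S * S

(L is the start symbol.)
FIRST sets of the non-terminals at (or reachable through a nullable prefix from) the front of some alternative:
  FIRST(L) = { '*', 'f' }
  FIRST(S) = { 'f' }

Productions for L:
  L → * id id: FIRST = { '*' }
  L → L S: FIRST = { '*', 'f' }
  L → S * S: FIRST = { 'f' }
Productions for S:
  S → f: FIRST = { 'f' }
  S → f * L: FIRST = { 'f' }

Conflict for L: L → * id id and L → L S
  Overlap: { '*' }
Conflict for L: L → L S and L → S * S
  Overlap: { 'f' }
Conflict for S: S → f and S → f * L
  Overlap: { 'f' }

Answer: Yes. L → '*' id id / L → L S on { '*' }; L → L S / L → S '*' S on { 'f' }; S → f / S → f '*' L on { 'f' }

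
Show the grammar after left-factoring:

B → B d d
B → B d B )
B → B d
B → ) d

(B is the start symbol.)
Left-factoring transforms A → αβ₁ | αβ₂ into A → αA' and A' → β₁ | β₂
(α is the longest common prefix among the alternatives). Repeat until
no nonterminal has two alternatives with a common prefix.

Round 1: B has alternatives sharing prefix 'B d'. Introduce B': B → B d B'
  Add: B' → d
  Add: B' → B )
  Add: B' → ε

No remaining common prefixes — done.

Resulting grammar:
B → B d B'
B' → d
B' → B )
B' → ε
B → ) d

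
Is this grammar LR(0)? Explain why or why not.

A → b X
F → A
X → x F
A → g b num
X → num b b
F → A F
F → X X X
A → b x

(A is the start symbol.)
A grammar is LR(0) if no state in the canonical LR(0) collection has:
  - both a shift item (dot before a terminal) and a complete item (shift-reduce conflict), or
  - two or more complete items (reduce-reduce conflict; the accept item [A' → A .] counts as a complete item here).

Augment with A' → A and build the canonical LR(0) collection (I0 = CLOSURE({[A' → . A]}), then GOTO on every symbol after a dot until no new states appear). It has 18 states:
  I0: { [A → . b X], [A → . b x], [A → . g b num], [A' → . A] }  — shift
  I1: { [A' → A .] }  — accept
  I2: { [A → b . X], [A → b . x], [X → . num b b], [X → . x F] }  — shift
  I3: { [A → g . b num] }  — shift
  I4: { [A → g b . num] }  — shift
  I5: { [A → g b num .] }  — reduce
  I6: { [A → b X .] }  — reduce
  I7: { [X → num . b b] }  — shift
  I8: { [A → . b X], [A → . b x], [A → . g b num], [A → b x .], [F → . A F], [F → . A], [F → . X X X], [X → . num b b], [X → . x F], [X → x . F] }  — shift, reduce
  I9: { [A → . b X], [A → . b x], [A → . g b num], [F → . A F], [F → . A], [F → . X X X], [F → A . F], [F → A .], [X → . num b b], [X → . x F] }  — shift, reduce
  I10: { [X → x F .] }  — reduce
  I11: { [F → X . X X], [X → . num b b], [X → . x F] }  — shift
  I12: { [A → . b X], [A → . b x], [A → . g b num], [F → . A F], [F → . A], [F → . X X X], [X → . num b b], [X → . x F], [X → x . F] }  — shift
  I13: { [F → X X . X], [X → . num b b], [X → . x F] }  — shift
  I14: { [F → X X X .] }  — reduce
  I15: { [F → A F .] }  — reduce
  I16: { [X → num b . b] }  — shift
  I17: { [X → num b b .] }  — reduce

Conflict in state I8:
  Shift-reduce conflict between [A → b x .] and [A → . b X]
So the grammar is NOT LR(0).

Answer: No. Shift-reduce conflict between [A → b x .] and [A → . b X]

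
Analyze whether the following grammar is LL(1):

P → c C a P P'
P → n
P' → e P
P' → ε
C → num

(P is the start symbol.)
No. Predict set conflict for P': { 'e' }

A grammar is LL(1) if for each non-terminal N with multiple productions, the predict sets of those productions are pairwise disjoint, where PREDICT(N → α) = (FIRST(α) \ {ε}) ∪ (FOLLOW(N) if α ⇒* ε).

Relevant sets:
  FOLLOW(P') = { $, 'e' }

For P:
  PREDICT(P → c C a P P') = { 'c' }
  PREDICT(P → n) = { 'n' }
For P':
  PREDICT(P' → e P) = { 'e' }
  PREDICT(P' → ε) = { $, 'e' }
C has a single production, so nothing to check there.

Conflict found: Predict set conflict for P': { 'e' }
The grammar is NOT LL(1).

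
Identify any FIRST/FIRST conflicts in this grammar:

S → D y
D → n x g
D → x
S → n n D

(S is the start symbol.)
FIRST sets of the non-terminals at (or reachable through a nullable prefix from) the front of some alternative:
  FIRST(D) = { 'n', 'x' }

Productions for S:
  S → D y: FIRST = { 'n', 'x' }
  S → n n D: FIRST = { 'n' }
Productions for D:
  D → n x g: FIRST = { 'n' }
  D → x: FIRST = { 'x' }

Conflict for S: S → D y and S → n n D
  Overlap: { 'n' }

Answer: Yes. S → D y / S → n n D on { 'n' }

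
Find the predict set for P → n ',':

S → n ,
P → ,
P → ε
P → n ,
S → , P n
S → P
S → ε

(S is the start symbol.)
{ 'n' }

PREDICT(P → n ',') = (FIRST(RHS) \ {ε}) ∪ (FOLLOW(P) if ε ∈ FIRST(RHS), i.e. RHS ⇒* ε)
FIRST(n ',') = { 'n' }
ε ∉ FIRST(n ','), so FOLLOW(P) is not added.
PREDICT(P → n ',') = { 'n' }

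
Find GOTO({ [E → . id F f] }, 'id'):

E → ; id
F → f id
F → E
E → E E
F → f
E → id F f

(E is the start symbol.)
GOTO(I, 'id') = CLOSURE({ [A → αX.β] : [A → α.Xβ] ∈ I, X = 'id' })

Items with dot before 'id', with the dot advanced:
  [E → . id F f] → [E → id . F f]
Closure of the advanced items:
  [E → id . F f] has the dot before F: add [F → . f id], [F → . E], [F → . f]
  [F → . E] has the dot before E: add [E → . ; id], [E → . E E], [E → . id F f]

GOTO = { [E → . ; id], [E → . E E], [E → . id F f], [E → id . F f], [F → . E], [F → . f id], [F → . f] }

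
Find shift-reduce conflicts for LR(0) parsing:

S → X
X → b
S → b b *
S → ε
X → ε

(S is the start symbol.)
Yes — I0: [S → .] vs [S → . b b *]; I3: [X → b .] vs [S → b . b *]

A shift-reduce conflict occurs when an LR(0) state has both:
  - a complete (reduce) item [A → α .] (dot at the end), and
  - a shift item [B → β . c γ] (dot before a terminal).

Augment with S' → S and build the canonical LR(0) collection (I0 = CLOSURE({[S' → . S]}), then GOTO on every symbol after a dot until no new states appear). It has 6 states:
  I0: { [S → . X], [S → . b b *], [S → .], [S' → . S], [X → . b], [X → .] }  — shift, 2 reduces
  I1: { [S' → S .] }  — accept
  I2: { [S → X .] }  — reduce
  I3: { [S → b . b *], [X → b .] }  — shift, reduce
  I4: { [S → b b . *] }  — shift
  I5: { [S → b b * .] }  — reduce

I0 contains reduce items [S → .], [X → .] and shift items [S → . b b *], [X → . b] — shift-reduce conflict.
I3 contains reduce item [X → b .] and shift item [S → b . b *] — shift-reduce conflict.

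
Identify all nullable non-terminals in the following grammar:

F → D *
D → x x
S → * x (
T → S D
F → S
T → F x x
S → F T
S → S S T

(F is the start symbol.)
A non-terminal is nullable if it can derive ε (the empty string): either it has an ε-production, or it has a production whose right-hand side consists entirely of nullable non-terminals.

There are no ε-productions, so no non-terminal can derive ε.
No non-terminals are nullable.

Answer: None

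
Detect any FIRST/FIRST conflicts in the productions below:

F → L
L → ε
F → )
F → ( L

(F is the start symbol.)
FIRST sets of the non-terminals at (or reachable through a nullable prefix from) the front of some alternative:
  FIRST(L) = { ε }

Productions for F:
  F → L: FIRST = { ε }
  F → ): FIRST = { ')' }
  F → ( L: FIRST = { '(' }
L has only one production, so no FIRST/FIRST conflict is possible there.

All alternatives of each non-terminal have pairwise disjoint FIRST sets.

Answer: No FIRST/FIRST conflicts.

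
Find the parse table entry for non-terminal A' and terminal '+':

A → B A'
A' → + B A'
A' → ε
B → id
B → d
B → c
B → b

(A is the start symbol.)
A' → + B A'

To find M[A', '+'], we find productions for A' where '+' is in the predict set (PREDICT(N → α) = (FIRST(α) \ {ε}) ∪ (FOLLOW(N) if α ⇒* ε)).

Relevant sets:
  FOLLOW(A') = { $ }

A' → + B A': PREDICT = { '+' }
  '+' is in predict set, so this production goes in M[A', '+']
A' → ε: PREDICT = { $ }

M[A', '+'] = A' → + B A'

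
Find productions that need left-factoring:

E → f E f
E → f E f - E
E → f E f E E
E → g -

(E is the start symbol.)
Yes, E has productions with common prefix 'f E f'

Left-factoring is needed when two productions for the same non-terminal
share a common prefix on the right-hand side.

Productions for E:
  E → f E f
  E → f E f - E
  E → f E f E E
  E → g -

Found common prefix 'f E f' in productions for E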